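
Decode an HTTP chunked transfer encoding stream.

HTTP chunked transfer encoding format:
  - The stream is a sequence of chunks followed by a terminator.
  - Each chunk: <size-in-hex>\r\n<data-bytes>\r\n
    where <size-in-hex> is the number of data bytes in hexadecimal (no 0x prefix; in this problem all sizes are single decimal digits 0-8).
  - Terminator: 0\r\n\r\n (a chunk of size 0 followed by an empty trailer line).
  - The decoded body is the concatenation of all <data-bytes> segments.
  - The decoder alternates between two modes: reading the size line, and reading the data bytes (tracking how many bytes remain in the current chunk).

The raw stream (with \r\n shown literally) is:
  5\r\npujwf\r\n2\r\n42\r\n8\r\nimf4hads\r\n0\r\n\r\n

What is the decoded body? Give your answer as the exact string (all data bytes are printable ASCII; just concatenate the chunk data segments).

Answer: pujwf42imf4hads

Derivation:
Chunk 1: stream[0..1]='5' size=0x5=5, data at stream[3..8]='pujwf' -> body[0..5], body so far='pujwf'
Chunk 2: stream[10..11]='2' size=0x2=2, data at stream[13..15]='42' -> body[5..7], body so far='pujwf42'
Chunk 3: stream[17..18]='8' size=0x8=8, data at stream[20..28]='imf4hads' -> body[7..15], body so far='pujwf42imf4hads'
Chunk 4: stream[30..31]='0' size=0 (terminator). Final body='pujwf42imf4hads' (15 bytes)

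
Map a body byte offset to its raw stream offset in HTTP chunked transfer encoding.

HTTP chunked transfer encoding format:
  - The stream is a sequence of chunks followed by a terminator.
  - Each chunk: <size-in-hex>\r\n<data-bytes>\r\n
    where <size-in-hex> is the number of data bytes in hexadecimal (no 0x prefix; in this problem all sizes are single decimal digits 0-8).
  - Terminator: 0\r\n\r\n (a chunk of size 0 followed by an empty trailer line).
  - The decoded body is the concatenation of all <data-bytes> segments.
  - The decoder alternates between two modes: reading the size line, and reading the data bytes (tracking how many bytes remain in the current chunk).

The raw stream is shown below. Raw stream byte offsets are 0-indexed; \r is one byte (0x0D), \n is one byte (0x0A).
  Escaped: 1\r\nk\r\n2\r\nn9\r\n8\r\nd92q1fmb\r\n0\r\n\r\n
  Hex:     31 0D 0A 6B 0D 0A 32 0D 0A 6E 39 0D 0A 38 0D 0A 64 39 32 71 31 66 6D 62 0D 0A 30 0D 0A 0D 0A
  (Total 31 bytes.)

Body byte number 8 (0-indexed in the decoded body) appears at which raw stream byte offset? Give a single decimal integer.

Answer: 21

Derivation:
Chunk 1: stream[0..1]='1' size=0x1=1, data at stream[3..4]='k' -> body[0..1], body so far='k'
Chunk 2: stream[6..7]='2' size=0x2=2, data at stream[9..11]='n9' -> body[1..3], body so far='kn9'
Chunk 3: stream[13..14]='8' size=0x8=8, data at stream[16..24]='d92q1fmb' -> body[3..11], body so far='kn9d92q1fmb'
Chunk 4: stream[26..27]='0' size=0 (terminator). Final body='kn9d92q1fmb' (11 bytes)
Body byte 8 at stream offset 21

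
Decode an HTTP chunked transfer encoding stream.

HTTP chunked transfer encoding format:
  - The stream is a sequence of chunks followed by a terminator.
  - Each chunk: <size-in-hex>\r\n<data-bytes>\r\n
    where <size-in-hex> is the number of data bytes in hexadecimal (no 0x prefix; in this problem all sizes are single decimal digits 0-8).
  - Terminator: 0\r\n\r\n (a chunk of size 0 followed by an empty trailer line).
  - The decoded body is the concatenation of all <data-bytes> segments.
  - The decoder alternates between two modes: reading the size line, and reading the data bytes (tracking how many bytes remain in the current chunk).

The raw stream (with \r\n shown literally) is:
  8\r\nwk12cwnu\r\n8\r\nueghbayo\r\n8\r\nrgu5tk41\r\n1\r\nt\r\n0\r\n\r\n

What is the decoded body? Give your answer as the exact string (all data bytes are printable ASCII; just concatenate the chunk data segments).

Answer: wk12cwnuueghbayorgu5tk41t

Derivation:
Chunk 1: stream[0..1]='8' size=0x8=8, data at stream[3..11]='wk12cwnu' -> body[0..8], body so far='wk12cwnu'
Chunk 2: stream[13..14]='8' size=0x8=8, data at stream[16..24]='ueghbayo' -> body[8..16], body so far='wk12cwnuueghbayo'
Chunk 3: stream[26..27]='8' size=0x8=8, data at stream[29..37]='rgu5tk41' -> body[16..24], body so far='wk12cwnuueghbayorgu5tk41'
Chunk 4: stream[39..40]='1' size=0x1=1, data at stream[42..43]='t' -> body[24..25], body so far='wk12cwnuueghbayorgu5tk41t'
Chunk 5: stream[45..46]='0' size=0 (terminator). Final body='wk12cwnuueghbayorgu5tk41t' (25 bytes)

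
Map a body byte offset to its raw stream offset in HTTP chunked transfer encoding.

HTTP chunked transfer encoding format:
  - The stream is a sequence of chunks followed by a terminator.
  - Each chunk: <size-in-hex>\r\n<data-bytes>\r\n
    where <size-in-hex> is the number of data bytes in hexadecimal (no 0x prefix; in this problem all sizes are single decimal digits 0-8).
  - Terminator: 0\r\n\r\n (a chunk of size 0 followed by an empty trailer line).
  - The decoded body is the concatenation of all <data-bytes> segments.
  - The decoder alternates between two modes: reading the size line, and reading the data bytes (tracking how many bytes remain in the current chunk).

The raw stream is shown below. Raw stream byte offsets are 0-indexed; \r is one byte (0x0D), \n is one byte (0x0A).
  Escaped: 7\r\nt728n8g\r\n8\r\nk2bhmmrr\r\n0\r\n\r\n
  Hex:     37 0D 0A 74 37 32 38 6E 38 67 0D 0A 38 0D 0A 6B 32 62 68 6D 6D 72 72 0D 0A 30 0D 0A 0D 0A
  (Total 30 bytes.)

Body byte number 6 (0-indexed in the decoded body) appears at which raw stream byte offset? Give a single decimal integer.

Answer: 9

Derivation:
Chunk 1: stream[0..1]='7' size=0x7=7, data at stream[3..10]='t728n8g' -> body[0..7], body so far='t728n8g'
Chunk 2: stream[12..13]='8' size=0x8=8, data at stream[15..23]='k2bhmmrr' -> body[7..15], body so far='t728n8gk2bhmmrr'
Chunk 3: stream[25..26]='0' size=0 (terminator). Final body='t728n8gk2bhmmrr' (15 bytes)
Body byte 6 at stream offset 9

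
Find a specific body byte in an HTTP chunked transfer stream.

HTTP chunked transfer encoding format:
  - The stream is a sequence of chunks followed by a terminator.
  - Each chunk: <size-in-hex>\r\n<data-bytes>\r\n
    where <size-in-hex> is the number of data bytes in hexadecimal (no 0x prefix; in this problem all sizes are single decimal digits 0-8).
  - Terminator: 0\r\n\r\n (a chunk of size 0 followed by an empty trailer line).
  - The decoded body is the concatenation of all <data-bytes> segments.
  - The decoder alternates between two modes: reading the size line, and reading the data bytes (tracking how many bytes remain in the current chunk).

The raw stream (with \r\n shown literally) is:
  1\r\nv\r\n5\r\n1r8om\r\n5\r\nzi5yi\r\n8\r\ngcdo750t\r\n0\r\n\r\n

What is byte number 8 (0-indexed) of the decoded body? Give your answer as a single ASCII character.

Chunk 1: stream[0..1]='1' size=0x1=1, data at stream[3..4]='v' -> body[0..1], body so far='v'
Chunk 2: stream[6..7]='5' size=0x5=5, data at stream[9..14]='1r8om' -> body[1..6], body so far='v1r8om'
Chunk 3: stream[16..17]='5' size=0x5=5, data at stream[19..24]='zi5yi' -> body[6..11], body so far='v1r8omzi5yi'
Chunk 4: stream[26..27]='8' size=0x8=8, data at stream[29..37]='gcdo750t' -> body[11..19], body so far='v1r8omzi5yigcdo750t'
Chunk 5: stream[39..40]='0' size=0 (terminator). Final body='v1r8omzi5yigcdo750t' (19 bytes)
Body byte 8 = '5'

Answer: 5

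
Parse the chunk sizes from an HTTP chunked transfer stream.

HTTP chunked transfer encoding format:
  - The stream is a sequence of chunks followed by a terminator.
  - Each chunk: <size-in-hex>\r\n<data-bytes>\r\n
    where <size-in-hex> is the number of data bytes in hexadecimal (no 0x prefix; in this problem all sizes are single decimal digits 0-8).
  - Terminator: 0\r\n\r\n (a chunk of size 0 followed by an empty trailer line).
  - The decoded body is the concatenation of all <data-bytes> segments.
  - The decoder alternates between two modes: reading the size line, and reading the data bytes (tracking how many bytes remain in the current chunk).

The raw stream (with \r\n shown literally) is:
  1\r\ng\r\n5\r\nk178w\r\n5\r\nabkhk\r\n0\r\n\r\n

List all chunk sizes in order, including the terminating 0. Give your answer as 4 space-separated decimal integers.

Chunk 1: stream[0..1]='1' size=0x1=1, data at stream[3..4]='g' -> body[0..1], body so far='g'
Chunk 2: stream[6..7]='5' size=0x5=5, data at stream[9..14]='k178w' -> body[1..6], body so far='gk178w'
Chunk 3: stream[16..17]='5' size=0x5=5, data at stream[19..24]='abkhk' -> body[6..11], body so far='gk178wabkhk'
Chunk 4: stream[26..27]='0' size=0 (terminator). Final body='gk178wabkhk' (11 bytes)

Answer: 1 5 5 0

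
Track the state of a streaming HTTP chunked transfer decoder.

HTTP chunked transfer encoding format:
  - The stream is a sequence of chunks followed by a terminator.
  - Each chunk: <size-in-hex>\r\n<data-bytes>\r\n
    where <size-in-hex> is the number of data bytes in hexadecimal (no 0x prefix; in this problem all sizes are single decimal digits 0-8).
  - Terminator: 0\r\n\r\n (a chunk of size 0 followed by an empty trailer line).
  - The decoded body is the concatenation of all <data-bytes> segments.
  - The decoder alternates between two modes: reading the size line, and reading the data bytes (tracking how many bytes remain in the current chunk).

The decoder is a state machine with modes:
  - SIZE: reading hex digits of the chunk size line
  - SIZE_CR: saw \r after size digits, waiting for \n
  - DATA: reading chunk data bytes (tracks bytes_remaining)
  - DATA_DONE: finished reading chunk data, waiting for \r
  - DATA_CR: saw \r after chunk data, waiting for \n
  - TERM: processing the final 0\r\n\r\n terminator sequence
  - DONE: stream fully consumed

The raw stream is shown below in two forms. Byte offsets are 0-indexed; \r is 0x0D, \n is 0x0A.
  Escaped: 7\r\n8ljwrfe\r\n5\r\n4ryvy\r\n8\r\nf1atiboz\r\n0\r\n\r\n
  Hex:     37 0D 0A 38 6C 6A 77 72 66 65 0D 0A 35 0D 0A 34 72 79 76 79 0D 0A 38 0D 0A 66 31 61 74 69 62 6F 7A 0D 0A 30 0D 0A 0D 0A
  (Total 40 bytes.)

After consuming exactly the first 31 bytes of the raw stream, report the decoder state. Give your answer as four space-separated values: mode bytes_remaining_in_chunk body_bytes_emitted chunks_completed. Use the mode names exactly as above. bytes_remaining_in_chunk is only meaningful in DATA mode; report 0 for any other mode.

Answer: DATA 2 18 2

Derivation:
Byte 0 = '7': mode=SIZE remaining=0 emitted=0 chunks_done=0
Byte 1 = 0x0D: mode=SIZE_CR remaining=0 emitted=0 chunks_done=0
Byte 2 = 0x0A: mode=DATA remaining=7 emitted=0 chunks_done=0
Byte 3 = '8': mode=DATA remaining=6 emitted=1 chunks_done=0
Byte 4 = 'l': mode=DATA remaining=5 emitted=2 chunks_done=0
Byte 5 = 'j': mode=DATA remaining=4 emitted=3 chunks_done=0
Byte 6 = 'w': mode=DATA remaining=3 emitted=4 chunks_done=0
Byte 7 = 'r': mode=DATA remaining=2 emitted=5 chunks_done=0
Byte 8 = 'f': mode=DATA remaining=1 emitted=6 chunks_done=0
Byte 9 = 'e': mode=DATA_DONE remaining=0 emitted=7 chunks_done=0
Byte 10 = 0x0D: mode=DATA_CR remaining=0 emitted=7 chunks_done=0
Byte 11 = 0x0A: mode=SIZE remaining=0 emitted=7 chunks_done=1
Byte 12 = '5': mode=SIZE remaining=0 emitted=7 chunks_done=1
Byte 13 = 0x0D: mode=SIZE_CR remaining=0 emitted=7 chunks_done=1
Byte 14 = 0x0A: mode=DATA remaining=5 emitted=7 chunks_done=1
Byte 15 = '4': mode=DATA remaining=4 emitted=8 chunks_done=1
Byte 16 = 'r': mode=DATA remaining=3 emitted=9 chunks_done=1
Byte 17 = 'y': mode=DATA remaining=2 emitted=10 chunks_done=1
Byte 18 = 'v': mode=DATA remaining=1 emitted=11 chunks_done=1
Byte 19 = 'y': mode=DATA_DONE remaining=0 emitted=12 chunks_done=1
Byte 20 = 0x0D: mode=DATA_CR remaining=0 emitted=12 chunks_done=1
Byte 21 = 0x0A: mode=SIZE remaining=0 emitted=12 chunks_done=2
Byte 22 = '8': mode=SIZE remaining=0 emitted=12 chunks_done=2
Byte 23 = 0x0D: mode=SIZE_CR remaining=0 emitted=12 chunks_done=2
Byte 24 = 0x0A: mode=DATA remaining=8 emitted=12 chunks_done=2
Byte 25 = 'f': mode=DATA remaining=7 emitted=13 chunks_done=2
Byte 26 = '1': mode=DATA remaining=6 emitted=14 chunks_done=2
Byte 27 = 'a': mode=DATA remaining=5 emitted=15 chunks_done=2
Byte 28 = 't': mode=DATA remaining=4 emitted=16 chunks_done=2
Byte 29 = 'i': mode=DATA remaining=3 emitted=17 chunks_done=2
Byte 30 = 'b': mode=DATA remaining=2 emitted=18 chunks_done=2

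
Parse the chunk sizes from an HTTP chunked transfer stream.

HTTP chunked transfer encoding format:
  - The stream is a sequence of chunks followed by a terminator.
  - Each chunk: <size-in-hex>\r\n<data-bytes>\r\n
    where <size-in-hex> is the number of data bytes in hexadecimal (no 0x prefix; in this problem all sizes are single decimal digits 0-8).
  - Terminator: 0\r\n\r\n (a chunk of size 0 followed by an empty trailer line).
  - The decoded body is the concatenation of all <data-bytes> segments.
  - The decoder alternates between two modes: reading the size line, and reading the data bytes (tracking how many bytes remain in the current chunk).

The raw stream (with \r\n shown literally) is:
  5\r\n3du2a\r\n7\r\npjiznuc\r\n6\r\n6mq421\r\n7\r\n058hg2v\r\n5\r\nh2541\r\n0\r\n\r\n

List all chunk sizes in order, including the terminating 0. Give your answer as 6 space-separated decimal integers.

Answer: 5 7 6 7 5 0

Derivation:
Chunk 1: stream[0..1]='5' size=0x5=5, data at stream[3..8]='3du2a' -> body[0..5], body so far='3du2a'
Chunk 2: stream[10..11]='7' size=0x7=7, data at stream[13..20]='pjiznuc' -> body[5..12], body so far='3du2apjiznuc'
Chunk 3: stream[22..23]='6' size=0x6=6, data at stream[25..31]='6mq421' -> body[12..18], body so far='3du2apjiznuc6mq421'
Chunk 4: stream[33..34]='7' size=0x7=7, data at stream[36..43]='058hg2v' -> body[18..25], body so far='3du2apjiznuc6mq421058hg2v'
Chunk 5: stream[45..46]='5' size=0x5=5, data at stream[48..53]='h2541' -> body[25..30], body so far='3du2apjiznuc6mq421058hg2vh2541'
Chunk 6: stream[55..56]='0' size=0 (terminator). Final body='3du2apjiznuc6mq421058hg2vh2541' (30 bytes)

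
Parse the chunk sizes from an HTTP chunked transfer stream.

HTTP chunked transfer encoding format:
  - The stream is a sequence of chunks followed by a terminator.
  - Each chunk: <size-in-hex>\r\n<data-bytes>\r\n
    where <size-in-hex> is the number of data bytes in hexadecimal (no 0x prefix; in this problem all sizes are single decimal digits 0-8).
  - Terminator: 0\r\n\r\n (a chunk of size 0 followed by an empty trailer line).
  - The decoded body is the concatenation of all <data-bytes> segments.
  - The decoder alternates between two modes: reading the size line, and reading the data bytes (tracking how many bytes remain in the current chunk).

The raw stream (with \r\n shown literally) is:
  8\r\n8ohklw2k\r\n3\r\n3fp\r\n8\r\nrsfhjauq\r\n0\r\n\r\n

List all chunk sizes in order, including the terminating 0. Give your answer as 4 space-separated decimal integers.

Chunk 1: stream[0..1]='8' size=0x8=8, data at stream[3..11]='8ohklw2k' -> body[0..8], body so far='8ohklw2k'
Chunk 2: stream[13..14]='3' size=0x3=3, data at stream[16..19]='3fp' -> body[8..11], body so far='8ohklw2k3fp'
Chunk 3: stream[21..22]='8' size=0x8=8, data at stream[24..32]='rsfhjauq' -> body[11..19], body so far='8ohklw2k3fprsfhjauq'
Chunk 4: stream[34..35]='0' size=0 (terminator). Final body='8ohklw2k3fprsfhjauq' (19 bytes)

Answer: 8 3 8 0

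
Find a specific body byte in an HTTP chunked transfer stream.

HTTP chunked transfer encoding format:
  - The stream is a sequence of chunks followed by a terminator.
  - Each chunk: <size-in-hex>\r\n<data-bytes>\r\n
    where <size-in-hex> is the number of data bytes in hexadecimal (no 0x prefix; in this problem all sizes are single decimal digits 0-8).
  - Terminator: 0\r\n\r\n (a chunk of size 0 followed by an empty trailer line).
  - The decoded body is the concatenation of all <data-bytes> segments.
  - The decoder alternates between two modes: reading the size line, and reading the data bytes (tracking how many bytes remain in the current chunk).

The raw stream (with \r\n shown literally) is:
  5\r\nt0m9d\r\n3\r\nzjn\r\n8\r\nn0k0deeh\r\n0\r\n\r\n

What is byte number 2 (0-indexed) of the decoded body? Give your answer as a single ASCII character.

Answer: m

Derivation:
Chunk 1: stream[0..1]='5' size=0x5=5, data at stream[3..8]='t0m9d' -> body[0..5], body so far='t0m9d'
Chunk 2: stream[10..11]='3' size=0x3=3, data at stream[13..16]='zjn' -> body[5..8], body so far='t0m9dzjn'
Chunk 3: stream[18..19]='8' size=0x8=8, data at stream[21..29]='n0k0deeh' -> body[8..16], body so far='t0m9dzjnn0k0deeh'
Chunk 4: stream[31..32]='0' size=0 (terminator). Final body='t0m9dzjnn0k0deeh' (16 bytes)
Body byte 2 = 'm'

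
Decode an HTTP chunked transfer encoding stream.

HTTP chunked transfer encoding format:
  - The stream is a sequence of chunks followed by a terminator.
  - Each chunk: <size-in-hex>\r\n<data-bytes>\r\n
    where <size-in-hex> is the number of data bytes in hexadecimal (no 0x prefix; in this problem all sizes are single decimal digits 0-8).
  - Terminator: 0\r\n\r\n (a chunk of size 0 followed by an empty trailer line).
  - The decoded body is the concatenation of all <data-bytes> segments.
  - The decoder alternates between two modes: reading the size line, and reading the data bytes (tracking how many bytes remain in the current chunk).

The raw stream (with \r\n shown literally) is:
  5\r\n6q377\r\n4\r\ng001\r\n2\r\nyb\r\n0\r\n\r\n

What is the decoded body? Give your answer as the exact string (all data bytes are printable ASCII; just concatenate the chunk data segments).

Chunk 1: stream[0..1]='5' size=0x5=5, data at stream[3..8]='6q377' -> body[0..5], body so far='6q377'
Chunk 2: stream[10..11]='4' size=0x4=4, data at stream[13..17]='g001' -> body[5..9], body so far='6q377g001'
Chunk 3: stream[19..20]='2' size=0x2=2, data at stream[22..24]='yb' -> body[9..11], body so far='6q377g001yb'
Chunk 4: stream[26..27]='0' size=0 (terminator). Final body='6q377g001yb' (11 bytes)

Answer: 6q377g001yb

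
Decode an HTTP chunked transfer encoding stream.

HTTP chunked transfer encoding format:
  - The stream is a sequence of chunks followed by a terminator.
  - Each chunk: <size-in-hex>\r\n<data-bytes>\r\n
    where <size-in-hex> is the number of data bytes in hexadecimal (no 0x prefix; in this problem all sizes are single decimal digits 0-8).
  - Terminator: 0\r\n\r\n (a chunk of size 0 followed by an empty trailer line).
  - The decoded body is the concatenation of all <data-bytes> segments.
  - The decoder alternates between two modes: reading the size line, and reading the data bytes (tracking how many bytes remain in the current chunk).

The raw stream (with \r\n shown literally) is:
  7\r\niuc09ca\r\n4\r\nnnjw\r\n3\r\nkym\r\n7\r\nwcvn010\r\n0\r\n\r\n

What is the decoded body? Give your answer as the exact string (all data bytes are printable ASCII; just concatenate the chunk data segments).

Chunk 1: stream[0..1]='7' size=0x7=7, data at stream[3..10]='iuc09ca' -> body[0..7], body so far='iuc09ca'
Chunk 2: stream[12..13]='4' size=0x4=4, data at stream[15..19]='nnjw' -> body[7..11], body so far='iuc09cannjw'
Chunk 3: stream[21..22]='3' size=0x3=3, data at stream[24..27]='kym' -> body[11..14], body so far='iuc09cannjwkym'
Chunk 4: stream[29..30]='7' size=0x7=7, data at stream[32..39]='wcvn010' -> body[14..21], body so far='iuc09cannjwkymwcvn010'
Chunk 5: stream[41..42]='0' size=0 (terminator). Final body='iuc09cannjwkymwcvn010' (21 bytes)

Answer: iuc09cannjwkymwcvn010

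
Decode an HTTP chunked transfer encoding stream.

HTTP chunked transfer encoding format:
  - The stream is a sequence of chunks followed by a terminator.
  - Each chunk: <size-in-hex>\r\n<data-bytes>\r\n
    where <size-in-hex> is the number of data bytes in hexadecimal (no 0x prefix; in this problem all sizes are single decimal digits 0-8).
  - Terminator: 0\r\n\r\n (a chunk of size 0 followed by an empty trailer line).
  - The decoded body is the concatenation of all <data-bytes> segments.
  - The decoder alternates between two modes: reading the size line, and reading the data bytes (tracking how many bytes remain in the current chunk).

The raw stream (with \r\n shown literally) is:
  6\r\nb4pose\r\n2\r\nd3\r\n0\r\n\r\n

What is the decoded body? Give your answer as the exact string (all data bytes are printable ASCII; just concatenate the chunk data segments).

Answer: b4posed3

Derivation:
Chunk 1: stream[0..1]='6' size=0x6=6, data at stream[3..9]='b4pose' -> body[0..6], body so far='b4pose'
Chunk 2: stream[11..12]='2' size=0x2=2, data at stream[14..16]='d3' -> body[6..8], body so far='b4posed3'
Chunk 3: stream[18..19]='0' size=0 (terminator). Final body='b4posed3' (8 bytes)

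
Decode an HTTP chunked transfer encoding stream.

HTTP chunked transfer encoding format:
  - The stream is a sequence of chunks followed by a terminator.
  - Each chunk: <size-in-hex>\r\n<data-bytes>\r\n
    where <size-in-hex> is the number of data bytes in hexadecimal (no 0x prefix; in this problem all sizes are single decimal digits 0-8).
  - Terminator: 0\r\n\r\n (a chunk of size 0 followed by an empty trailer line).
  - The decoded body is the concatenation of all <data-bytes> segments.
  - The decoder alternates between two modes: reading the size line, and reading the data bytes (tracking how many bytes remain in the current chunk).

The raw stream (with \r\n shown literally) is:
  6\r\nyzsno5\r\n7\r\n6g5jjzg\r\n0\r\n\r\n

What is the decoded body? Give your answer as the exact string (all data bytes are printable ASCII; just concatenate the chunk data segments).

Answer: yzsno56g5jjzg

Derivation:
Chunk 1: stream[0..1]='6' size=0x6=6, data at stream[3..9]='yzsno5' -> body[0..6], body so far='yzsno5'
Chunk 2: stream[11..12]='7' size=0x7=7, data at stream[14..21]='6g5jjzg' -> body[6..13], body so far='yzsno56g5jjzg'
Chunk 3: stream[23..24]='0' size=0 (terminator). Final body='yzsno56g5jjzg' (13 bytes)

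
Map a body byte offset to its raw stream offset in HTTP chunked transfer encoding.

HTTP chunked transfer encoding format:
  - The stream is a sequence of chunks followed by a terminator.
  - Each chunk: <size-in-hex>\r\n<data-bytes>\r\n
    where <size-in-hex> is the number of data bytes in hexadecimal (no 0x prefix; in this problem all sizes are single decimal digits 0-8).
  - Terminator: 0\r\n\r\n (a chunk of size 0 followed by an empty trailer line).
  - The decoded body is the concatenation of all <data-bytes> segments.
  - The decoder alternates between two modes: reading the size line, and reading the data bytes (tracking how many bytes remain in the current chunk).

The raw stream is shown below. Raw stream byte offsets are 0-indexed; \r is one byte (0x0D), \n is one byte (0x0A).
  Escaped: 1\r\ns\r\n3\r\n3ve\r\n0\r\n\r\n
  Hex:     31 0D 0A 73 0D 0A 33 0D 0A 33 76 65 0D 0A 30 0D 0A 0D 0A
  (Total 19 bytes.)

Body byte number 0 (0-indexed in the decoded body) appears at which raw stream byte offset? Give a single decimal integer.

Chunk 1: stream[0..1]='1' size=0x1=1, data at stream[3..4]='s' -> body[0..1], body so far='s'
Chunk 2: stream[6..7]='3' size=0x3=3, data at stream[9..12]='3ve' -> body[1..4], body so far='s3ve'
Chunk 3: stream[14..15]='0' size=0 (terminator). Final body='s3ve' (4 bytes)
Body byte 0 at stream offset 3

Answer: 3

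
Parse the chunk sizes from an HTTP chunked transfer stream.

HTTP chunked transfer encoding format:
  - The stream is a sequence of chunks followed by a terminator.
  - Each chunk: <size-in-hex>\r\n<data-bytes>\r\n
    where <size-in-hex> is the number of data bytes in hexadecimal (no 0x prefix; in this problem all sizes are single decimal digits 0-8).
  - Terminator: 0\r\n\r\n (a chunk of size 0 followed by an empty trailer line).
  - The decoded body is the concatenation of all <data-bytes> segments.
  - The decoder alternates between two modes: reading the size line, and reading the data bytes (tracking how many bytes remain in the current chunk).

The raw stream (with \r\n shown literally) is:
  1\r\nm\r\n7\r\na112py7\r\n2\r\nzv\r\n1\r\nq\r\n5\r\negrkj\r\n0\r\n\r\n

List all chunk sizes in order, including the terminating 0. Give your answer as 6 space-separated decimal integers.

Answer: 1 7 2 1 5 0

Derivation:
Chunk 1: stream[0..1]='1' size=0x1=1, data at stream[3..4]='m' -> body[0..1], body so far='m'
Chunk 2: stream[6..7]='7' size=0x7=7, data at stream[9..16]='a112py7' -> body[1..8], body so far='ma112py7'
Chunk 3: stream[18..19]='2' size=0x2=2, data at stream[21..23]='zv' -> body[8..10], body so far='ma112py7zv'
Chunk 4: stream[25..26]='1' size=0x1=1, data at stream[28..29]='q' -> body[10..11], body so far='ma112py7zvq'
Chunk 5: stream[31..32]='5' size=0x5=5, data at stream[34..39]='egrkj' -> body[11..16], body so far='ma112py7zvqegrkj'
Chunk 6: stream[41..42]='0' size=0 (terminator). Final body='ma112py7zvqegrkj' (16 bytes)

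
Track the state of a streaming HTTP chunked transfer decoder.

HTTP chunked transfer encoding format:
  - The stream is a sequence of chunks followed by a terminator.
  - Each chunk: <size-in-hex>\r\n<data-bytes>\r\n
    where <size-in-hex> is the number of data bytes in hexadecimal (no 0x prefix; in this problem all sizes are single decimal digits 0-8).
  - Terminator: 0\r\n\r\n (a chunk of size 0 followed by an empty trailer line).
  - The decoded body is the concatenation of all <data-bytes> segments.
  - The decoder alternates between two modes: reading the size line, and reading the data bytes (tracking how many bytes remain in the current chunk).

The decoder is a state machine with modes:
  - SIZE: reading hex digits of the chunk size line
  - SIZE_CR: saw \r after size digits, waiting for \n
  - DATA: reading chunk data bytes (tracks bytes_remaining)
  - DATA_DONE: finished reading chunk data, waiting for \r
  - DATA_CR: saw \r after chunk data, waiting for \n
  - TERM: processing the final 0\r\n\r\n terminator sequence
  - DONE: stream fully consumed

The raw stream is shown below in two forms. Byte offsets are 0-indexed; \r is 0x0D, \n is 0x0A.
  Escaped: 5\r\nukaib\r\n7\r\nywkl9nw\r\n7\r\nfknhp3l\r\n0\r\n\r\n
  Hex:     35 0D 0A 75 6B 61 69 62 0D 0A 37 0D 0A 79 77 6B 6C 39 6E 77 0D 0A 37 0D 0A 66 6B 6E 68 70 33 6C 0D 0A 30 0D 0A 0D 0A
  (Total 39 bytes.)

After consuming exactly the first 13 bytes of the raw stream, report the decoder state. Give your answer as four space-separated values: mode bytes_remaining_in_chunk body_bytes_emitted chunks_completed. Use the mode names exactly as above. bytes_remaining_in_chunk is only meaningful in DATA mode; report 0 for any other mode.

Answer: DATA 7 5 1

Derivation:
Byte 0 = '5': mode=SIZE remaining=0 emitted=0 chunks_done=0
Byte 1 = 0x0D: mode=SIZE_CR remaining=0 emitted=0 chunks_done=0
Byte 2 = 0x0A: mode=DATA remaining=5 emitted=0 chunks_done=0
Byte 3 = 'u': mode=DATA remaining=4 emitted=1 chunks_done=0
Byte 4 = 'k': mode=DATA remaining=3 emitted=2 chunks_done=0
Byte 5 = 'a': mode=DATA remaining=2 emitted=3 chunks_done=0
Byte 6 = 'i': mode=DATA remaining=1 emitted=4 chunks_done=0
Byte 7 = 'b': mode=DATA_DONE remaining=0 emitted=5 chunks_done=0
Byte 8 = 0x0D: mode=DATA_CR remaining=0 emitted=5 chunks_done=0
Byte 9 = 0x0A: mode=SIZE remaining=0 emitted=5 chunks_done=1
Byte 10 = '7': mode=SIZE remaining=0 emitted=5 chunks_done=1
Byte 11 = 0x0D: mode=SIZE_CR remaining=0 emitted=5 chunks_done=1
Byte 12 = 0x0A: mode=DATA remaining=7 emitted=5 chunks_done=1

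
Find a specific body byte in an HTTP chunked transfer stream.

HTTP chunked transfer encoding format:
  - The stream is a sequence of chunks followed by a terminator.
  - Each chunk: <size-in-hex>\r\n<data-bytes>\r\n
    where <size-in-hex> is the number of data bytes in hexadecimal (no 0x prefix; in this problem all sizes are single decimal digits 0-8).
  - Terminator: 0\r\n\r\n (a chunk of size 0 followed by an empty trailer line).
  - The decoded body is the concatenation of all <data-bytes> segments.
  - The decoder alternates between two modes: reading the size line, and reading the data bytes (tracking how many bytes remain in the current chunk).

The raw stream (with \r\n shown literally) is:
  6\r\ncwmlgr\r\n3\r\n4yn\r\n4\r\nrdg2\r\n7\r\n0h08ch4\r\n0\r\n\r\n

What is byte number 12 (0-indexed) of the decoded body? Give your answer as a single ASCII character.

Chunk 1: stream[0..1]='6' size=0x6=6, data at stream[3..9]='cwmlgr' -> body[0..6], body so far='cwmlgr'
Chunk 2: stream[11..12]='3' size=0x3=3, data at stream[14..17]='4yn' -> body[6..9], body so far='cwmlgr4yn'
Chunk 3: stream[19..20]='4' size=0x4=4, data at stream[22..26]='rdg2' -> body[9..13], body so far='cwmlgr4ynrdg2'
Chunk 4: stream[28..29]='7' size=0x7=7, data at stream[31..38]='0h08ch4' -> body[13..20], body so far='cwmlgr4ynrdg20h08ch4'
Chunk 5: stream[40..41]='0' size=0 (terminator). Final body='cwmlgr4ynrdg20h08ch4' (20 bytes)
Body byte 12 = '2'

Answer: 2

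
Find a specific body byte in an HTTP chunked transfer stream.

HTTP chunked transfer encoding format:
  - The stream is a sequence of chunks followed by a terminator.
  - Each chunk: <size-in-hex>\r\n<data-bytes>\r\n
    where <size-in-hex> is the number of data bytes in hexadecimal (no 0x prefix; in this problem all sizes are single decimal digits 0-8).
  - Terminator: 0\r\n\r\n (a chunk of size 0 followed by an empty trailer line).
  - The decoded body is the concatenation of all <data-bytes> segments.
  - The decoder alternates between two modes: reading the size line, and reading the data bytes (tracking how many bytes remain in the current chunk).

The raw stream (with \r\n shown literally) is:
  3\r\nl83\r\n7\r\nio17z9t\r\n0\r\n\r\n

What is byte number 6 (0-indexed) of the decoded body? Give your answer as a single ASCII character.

Answer: 7

Derivation:
Chunk 1: stream[0..1]='3' size=0x3=3, data at stream[3..6]='l83' -> body[0..3], body so far='l83'
Chunk 2: stream[8..9]='7' size=0x7=7, data at stream[11..18]='io17z9t' -> body[3..10], body so far='l83io17z9t'
Chunk 3: stream[20..21]='0' size=0 (terminator). Final body='l83io17z9t' (10 bytes)
Body byte 6 = '7'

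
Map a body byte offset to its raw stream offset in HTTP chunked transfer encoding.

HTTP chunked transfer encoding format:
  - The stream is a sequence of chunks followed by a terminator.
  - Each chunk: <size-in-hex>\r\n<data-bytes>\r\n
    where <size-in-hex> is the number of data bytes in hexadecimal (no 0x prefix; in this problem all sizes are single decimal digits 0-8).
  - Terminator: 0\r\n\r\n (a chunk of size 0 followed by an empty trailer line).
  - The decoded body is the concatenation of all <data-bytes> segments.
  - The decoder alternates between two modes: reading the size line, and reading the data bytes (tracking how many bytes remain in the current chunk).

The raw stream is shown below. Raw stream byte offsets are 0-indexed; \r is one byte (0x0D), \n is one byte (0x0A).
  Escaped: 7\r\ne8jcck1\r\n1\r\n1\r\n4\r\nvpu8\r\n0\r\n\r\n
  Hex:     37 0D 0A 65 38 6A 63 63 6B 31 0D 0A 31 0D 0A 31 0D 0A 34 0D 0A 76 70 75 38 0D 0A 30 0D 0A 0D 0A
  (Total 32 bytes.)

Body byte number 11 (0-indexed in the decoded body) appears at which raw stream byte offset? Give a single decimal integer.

Answer: 24

Derivation:
Chunk 1: stream[0..1]='7' size=0x7=7, data at stream[3..10]='e8jcck1' -> body[0..7], body so far='e8jcck1'
Chunk 2: stream[12..13]='1' size=0x1=1, data at stream[15..16]='1' -> body[7..8], body so far='e8jcck11'
Chunk 3: stream[18..19]='4' size=0x4=4, data at stream[21..25]='vpu8' -> body[8..12], body so far='e8jcck11vpu8'
Chunk 4: stream[27..28]='0' size=0 (terminator). Final body='e8jcck11vpu8' (12 bytes)
Body byte 11 at stream offset 24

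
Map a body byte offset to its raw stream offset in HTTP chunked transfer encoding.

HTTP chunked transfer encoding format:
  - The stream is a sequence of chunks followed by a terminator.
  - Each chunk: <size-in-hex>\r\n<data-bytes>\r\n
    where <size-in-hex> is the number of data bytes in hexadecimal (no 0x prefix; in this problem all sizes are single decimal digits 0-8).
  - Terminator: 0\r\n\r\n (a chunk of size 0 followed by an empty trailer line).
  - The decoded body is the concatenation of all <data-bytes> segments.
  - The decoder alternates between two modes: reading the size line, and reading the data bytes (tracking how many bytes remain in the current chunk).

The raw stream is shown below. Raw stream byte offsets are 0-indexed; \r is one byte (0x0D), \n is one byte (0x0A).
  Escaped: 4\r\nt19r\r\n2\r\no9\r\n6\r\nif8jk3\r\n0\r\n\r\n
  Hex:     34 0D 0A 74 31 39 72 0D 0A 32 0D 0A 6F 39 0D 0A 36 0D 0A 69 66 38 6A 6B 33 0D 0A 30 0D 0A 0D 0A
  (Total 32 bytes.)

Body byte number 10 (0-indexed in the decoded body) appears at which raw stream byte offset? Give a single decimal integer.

Answer: 23

Derivation:
Chunk 1: stream[0..1]='4' size=0x4=4, data at stream[3..7]='t19r' -> body[0..4], body so far='t19r'
Chunk 2: stream[9..10]='2' size=0x2=2, data at stream[12..14]='o9' -> body[4..6], body so far='t19ro9'
Chunk 3: stream[16..17]='6' size=0x6=6, data at stream[19..25]='if8jk3' -> body[6..12], body so far='t19ro9if8jk3'
Chunk 4: stream[27..28]='0' size=0 (terminator). Final body='t19ro9if8jk3' (12 bytes)
Body byte 10 at stream offset 23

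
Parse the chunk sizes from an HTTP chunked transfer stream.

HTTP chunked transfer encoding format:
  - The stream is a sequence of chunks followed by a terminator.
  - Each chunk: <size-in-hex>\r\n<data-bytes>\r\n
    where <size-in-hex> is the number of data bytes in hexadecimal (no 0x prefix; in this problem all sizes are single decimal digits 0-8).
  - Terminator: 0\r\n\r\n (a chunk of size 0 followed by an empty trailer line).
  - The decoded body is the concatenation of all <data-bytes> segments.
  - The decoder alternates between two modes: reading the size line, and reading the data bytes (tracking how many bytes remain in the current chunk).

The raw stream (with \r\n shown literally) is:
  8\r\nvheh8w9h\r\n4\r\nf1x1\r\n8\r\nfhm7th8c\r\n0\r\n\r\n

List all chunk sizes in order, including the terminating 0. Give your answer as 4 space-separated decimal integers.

Answer: 8 4 8 0

Derivation:
Chunk 1: stream[0..1]='8' size=0x8=8, data at stream[3..11]='vheh8w9h' -> body[0..8], body so far='vheh8w9h'
Chunk 2: stream[13..14]='4' size=0x4=4, data at stream[16..20]='f1x1' -> body[8..12], body so far='vheh8w9hf1x1'
Chunk 3: stream[22..23]='8' size=0x8=8, data at stream[25..33]='fhm7th8c' -> body[12..20], body so far='vheh8w9hf1x1fhm7th8c'
Chunk 4: stream[35..36]='0' size=0 (terminator). Final body='vheh8w9hf1x1fhm7th8c' (20 bytes)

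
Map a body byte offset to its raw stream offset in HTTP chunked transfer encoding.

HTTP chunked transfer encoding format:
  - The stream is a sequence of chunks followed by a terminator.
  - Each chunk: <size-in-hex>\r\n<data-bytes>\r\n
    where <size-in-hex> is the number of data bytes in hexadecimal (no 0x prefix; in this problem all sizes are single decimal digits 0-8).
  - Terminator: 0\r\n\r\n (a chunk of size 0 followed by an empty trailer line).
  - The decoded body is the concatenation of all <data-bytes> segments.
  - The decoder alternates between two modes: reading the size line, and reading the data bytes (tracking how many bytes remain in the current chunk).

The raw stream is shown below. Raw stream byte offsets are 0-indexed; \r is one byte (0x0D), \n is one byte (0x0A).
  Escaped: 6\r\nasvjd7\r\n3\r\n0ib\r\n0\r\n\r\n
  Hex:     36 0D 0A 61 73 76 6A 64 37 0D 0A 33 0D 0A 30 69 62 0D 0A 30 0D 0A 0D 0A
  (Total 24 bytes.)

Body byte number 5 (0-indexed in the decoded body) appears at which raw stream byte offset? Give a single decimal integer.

Answer: 8

Derivation:
Chunk 1: stream[0..1]='6' size=0x6=6, data at stream[3..9]='asvjd7' -> body[0..6], body so far='asvjd7'
Chunk 2: stream[11..12]='3' size=0x3=3, data at stream[14..17]='0ib' -> body[6..9], body so far='asvjd70ib'
Chunk 3: stream[19..20]='0' size=0 (terminator). Final body='asvjd70ib' (9 bytes)
Body byte 5 at stream offset 8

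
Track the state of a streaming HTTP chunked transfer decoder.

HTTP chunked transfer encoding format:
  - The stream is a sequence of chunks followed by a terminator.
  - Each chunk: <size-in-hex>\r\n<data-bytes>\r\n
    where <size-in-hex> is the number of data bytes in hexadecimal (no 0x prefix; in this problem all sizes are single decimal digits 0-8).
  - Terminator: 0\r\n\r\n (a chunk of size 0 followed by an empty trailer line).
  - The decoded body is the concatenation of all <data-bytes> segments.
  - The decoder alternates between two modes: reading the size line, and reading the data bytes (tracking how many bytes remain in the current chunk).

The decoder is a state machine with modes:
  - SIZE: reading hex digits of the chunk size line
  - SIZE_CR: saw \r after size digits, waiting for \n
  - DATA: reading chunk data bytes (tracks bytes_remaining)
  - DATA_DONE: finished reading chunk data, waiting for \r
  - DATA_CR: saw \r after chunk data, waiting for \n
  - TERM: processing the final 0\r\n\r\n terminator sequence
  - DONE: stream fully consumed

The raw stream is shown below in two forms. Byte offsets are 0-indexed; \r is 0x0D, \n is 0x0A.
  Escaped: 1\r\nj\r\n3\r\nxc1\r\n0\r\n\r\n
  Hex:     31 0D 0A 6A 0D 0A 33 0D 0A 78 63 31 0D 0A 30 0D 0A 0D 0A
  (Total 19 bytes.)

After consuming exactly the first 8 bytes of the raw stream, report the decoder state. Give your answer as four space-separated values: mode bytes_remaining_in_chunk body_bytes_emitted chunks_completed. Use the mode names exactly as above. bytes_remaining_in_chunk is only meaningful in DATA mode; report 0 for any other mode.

Answer: SIZE_CR 0 1 1

Derivation:
Byte 0 = '1': mode=SIZE remaining=0 emitted=0 chunks_done=0
Byte 1 = 0x0D: mode=SIZE_CR remaining=0 emitted=0 chunks_done=0
Byte 2 = 0x0A: mode=DATA remaining=1 emitted=0 chunks_done=0
Byte 3 = 'j': mode=DATA_DONE remaining=0 emitted=1 chunks_done=0
Byte 4 = 0x0D: mode=DATA_CR remaining=0 emitted=1 chunks_done=0
Byte 5 = 0x0A: mode=SIZE remaining=0 emitted=1 chunks_done=1
Byte 6 = '3': mode=SIZE remaining=0 emitted=1 chunks_done=1
Byte 7 = 0x0D: mode=SIZE_CR remaining=0 emitted=1 chunks_done=1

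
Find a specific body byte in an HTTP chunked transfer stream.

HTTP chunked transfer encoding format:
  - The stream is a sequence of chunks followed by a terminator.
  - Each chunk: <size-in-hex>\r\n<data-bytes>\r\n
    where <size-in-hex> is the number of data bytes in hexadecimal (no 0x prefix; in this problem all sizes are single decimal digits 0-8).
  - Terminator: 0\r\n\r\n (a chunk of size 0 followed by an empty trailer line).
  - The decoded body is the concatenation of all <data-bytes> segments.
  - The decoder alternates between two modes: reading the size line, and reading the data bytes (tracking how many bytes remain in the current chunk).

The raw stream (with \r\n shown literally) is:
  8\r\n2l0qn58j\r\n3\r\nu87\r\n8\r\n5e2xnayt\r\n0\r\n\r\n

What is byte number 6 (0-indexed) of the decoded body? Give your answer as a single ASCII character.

Chunk 1: stream[0..1]='8' size=0x8=8, data at stream[3..11]='2l0qn58j' -> body[0..8], body so far='2l0qn58j'
Chunk 2: stream[13..14]='3' size=0x3=3, data at stream[16..19]='u87' -> body[8..11], body so far='2l0qn58ju87'
Chunk 3: stream[21..22]='8' size=0x8=8, data at stream[24..32]='5e2xnayt' -> body[11..19], body so far='2l0qn58ju875e2xnayt'
Chunk 4: stream[34..35]='0' size=0 (terminator). Final body='2l0qn58ju875e2xnayt' (19 bytes)
Body byte 6 = '8'

Answer: 8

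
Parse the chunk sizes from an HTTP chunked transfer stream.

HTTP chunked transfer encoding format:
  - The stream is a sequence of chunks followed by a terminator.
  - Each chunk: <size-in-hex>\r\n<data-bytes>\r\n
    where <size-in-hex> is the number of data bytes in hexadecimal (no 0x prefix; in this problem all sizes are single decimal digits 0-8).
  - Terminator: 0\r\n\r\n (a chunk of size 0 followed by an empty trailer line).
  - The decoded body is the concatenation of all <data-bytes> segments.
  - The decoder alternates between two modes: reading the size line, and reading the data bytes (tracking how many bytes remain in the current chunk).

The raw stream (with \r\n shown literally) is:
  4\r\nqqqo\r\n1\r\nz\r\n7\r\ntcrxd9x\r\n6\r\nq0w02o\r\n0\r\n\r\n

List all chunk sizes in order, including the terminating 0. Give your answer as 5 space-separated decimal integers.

Chunk 1: stream[0..1]='4' size=0x4=4, data at stream[3..7]='qqqo' -> body[0..4], body so far='qqqo'
Chunk 2: stream[9..10]='1' size=0x1=1, data at stream[12..13]='z' -> body[4..5], body so far='qqqoz'
Chunk 3: stream[15..16]='7' size=0x7=7, data at stream[18..25]='tcrxd9x' -> body[5..12], body so far='qqqoztcrxd9x'
Chunk 4: stream[27..28]='6' size=0x6=6, data at stream[30..36]='q0w02o' -> body[12..18], body so far='qqqoztcrxd9xq0w02o'
Chunk 5: stream[38..39]='0' size=0 (terminator). Final body='qqqoztcrxd9xq0w02o' (18 bytes)

Answer: 4 1 7 6 0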